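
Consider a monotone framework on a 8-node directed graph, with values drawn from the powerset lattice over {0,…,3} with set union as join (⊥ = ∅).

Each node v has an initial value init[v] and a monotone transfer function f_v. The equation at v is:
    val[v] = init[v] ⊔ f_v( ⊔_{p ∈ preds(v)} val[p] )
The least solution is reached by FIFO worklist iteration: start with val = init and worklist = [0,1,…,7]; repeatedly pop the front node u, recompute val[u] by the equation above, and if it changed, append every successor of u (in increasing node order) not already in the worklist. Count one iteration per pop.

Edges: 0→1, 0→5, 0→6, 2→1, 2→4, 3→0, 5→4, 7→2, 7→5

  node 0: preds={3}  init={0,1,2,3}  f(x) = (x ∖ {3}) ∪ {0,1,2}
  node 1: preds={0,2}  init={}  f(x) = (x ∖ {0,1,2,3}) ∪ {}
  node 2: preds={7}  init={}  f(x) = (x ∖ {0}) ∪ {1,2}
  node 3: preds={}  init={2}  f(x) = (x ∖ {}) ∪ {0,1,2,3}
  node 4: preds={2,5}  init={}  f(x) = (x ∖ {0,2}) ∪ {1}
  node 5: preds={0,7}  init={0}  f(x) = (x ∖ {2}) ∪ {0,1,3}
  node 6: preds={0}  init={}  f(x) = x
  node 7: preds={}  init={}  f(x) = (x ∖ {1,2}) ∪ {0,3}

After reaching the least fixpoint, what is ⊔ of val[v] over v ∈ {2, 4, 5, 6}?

{0,1,2,3}

Trace (15 dequeues):
  [1] u=0 | in {2} | out {0,1,2,3} | ==
  [2] u=1 | in {0,1,2,3} | out {} | ==
  [3] u=2 | in {} | out {1,2} | prev {} | push {1}
  [4] u=3 | in {} | out {0,1,2,3} | prev {2} | push {0}
  [5] u=4 | in {0,1,2} | out {1} | prev {} | push {}
  [6] u=5 | in {0,1,2,3} | out {0,1,3} | prev {0} | push {4}
  [7] u=6 | in {0,1,2,3} | out {0,1,2,3} | prev {} | push {}
  [8] u=7 | in {} | out {0,3} | prev {} | push {2,5}
  [9] u=1 | in {0,1,2,3} | out {} | ==
  [10] u=0 | in {0,1,2,3} | out {0,1,2,3} | ==
  [11] u=4 | in {0,1,2,3} | out {1,3} | prev {1} | push {}
  [12] u=2 | in {0,3} | out {1,2,3} | prev {1,2} | push {1,4}
  [13] u=5 | in {0,1,2,3} | out {0,1,3} | ==
  [14] u=1 | in {0,1,2,3} | out {} | ==
  [15] u=4 | in {0,1,2,3} | out {1,3} | ==

Converged values:
  [0] {0,1,2,3}
  [1] {}
  [2] {1,2,3}
  [3] {0,1,2,3}
  [4] {1,3}
  [5] {0,1,3}
  [6] {0,1,2,3}
  [7] {0,3}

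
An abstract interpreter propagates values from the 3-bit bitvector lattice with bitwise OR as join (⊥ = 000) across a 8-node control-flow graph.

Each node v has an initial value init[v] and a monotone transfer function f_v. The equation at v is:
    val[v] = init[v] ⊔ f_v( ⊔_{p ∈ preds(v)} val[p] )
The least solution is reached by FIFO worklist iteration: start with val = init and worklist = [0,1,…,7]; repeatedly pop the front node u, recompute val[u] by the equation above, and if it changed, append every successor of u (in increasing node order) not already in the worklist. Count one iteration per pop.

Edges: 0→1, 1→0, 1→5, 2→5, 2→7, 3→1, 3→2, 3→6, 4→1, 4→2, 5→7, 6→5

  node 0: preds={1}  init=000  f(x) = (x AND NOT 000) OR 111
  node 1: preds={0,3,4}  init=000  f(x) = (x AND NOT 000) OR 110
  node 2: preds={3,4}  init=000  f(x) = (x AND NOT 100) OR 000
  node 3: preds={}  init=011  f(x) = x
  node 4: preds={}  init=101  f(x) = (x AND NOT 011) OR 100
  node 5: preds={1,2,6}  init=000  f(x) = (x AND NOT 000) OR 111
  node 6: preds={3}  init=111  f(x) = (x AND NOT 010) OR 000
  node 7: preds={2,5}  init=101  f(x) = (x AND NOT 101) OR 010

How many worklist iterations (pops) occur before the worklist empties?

9

Trace (9 dequeues):
  [1] u=0 | in 000 | out 111 | prev 000 | push {}
  [2] u=1 | in 111 | out 111 | prev 000 | push {0}
  [3] u=2 | in 111 | out 011 | prev 000 | push {}
  [4] u=3 | in 000 | out 011 | ==
  [5] u=4 | in 000 | out 101 | ==
  [6] u=5 | in 111 | out 111 | prev 000 | push {}
  [7] u=6 | in 011 | out 111 | ==
  [8] u=7 | in 111 | out 111 | prev 101 | push {}
  [9] u=0 | in 111 | out 111 | ==

Converged values:
  [0] 111
  [1] 111
  [2] 011
  [3] 011
  [4] 101
  [5] 111
  [6] 111
  [7] 111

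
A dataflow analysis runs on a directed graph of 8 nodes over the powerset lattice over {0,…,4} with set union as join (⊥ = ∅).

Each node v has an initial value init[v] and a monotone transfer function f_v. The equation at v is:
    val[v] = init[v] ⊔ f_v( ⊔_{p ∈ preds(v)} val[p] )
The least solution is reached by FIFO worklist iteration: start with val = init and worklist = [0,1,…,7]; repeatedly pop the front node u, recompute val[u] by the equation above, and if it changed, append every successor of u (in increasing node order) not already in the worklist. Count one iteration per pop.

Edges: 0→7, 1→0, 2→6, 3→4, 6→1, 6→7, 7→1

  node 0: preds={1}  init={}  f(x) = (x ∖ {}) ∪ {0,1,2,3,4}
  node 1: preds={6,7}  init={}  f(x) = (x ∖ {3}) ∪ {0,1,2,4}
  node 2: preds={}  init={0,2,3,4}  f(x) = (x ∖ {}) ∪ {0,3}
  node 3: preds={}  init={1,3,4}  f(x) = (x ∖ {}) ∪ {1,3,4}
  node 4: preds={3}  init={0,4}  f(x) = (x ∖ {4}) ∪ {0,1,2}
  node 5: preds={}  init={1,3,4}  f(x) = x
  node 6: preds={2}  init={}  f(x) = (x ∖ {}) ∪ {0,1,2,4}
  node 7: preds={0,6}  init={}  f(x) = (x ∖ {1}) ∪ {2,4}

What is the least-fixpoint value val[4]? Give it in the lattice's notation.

Worklist (10 pops):
  #1 pop 0: in={} → {0,1,2,3,4} (was {}); enqueue []
  #2 pop 1: in={} → {0,1,2,4} (was {}); enqueue [0]
  #3 pop 2: in={} → {0,2,3,4} (no change)
  #4 pop 3: in={} → {1,3,4} (no change)
  #5 pop 4: in={1,3,4} → {0,1,2,3,4} (was {0,4}); enqueue []
  #6 pop 5: in={} → {1,3,4} (no change)
  #7 pop 6: in={0,2,3,4} → {0,1,2,3,4} (was {}); enqueue [1]
  #8 pop 7: in={0,1,2,3,4} → {0,2,3,4} (was {}); enqueue []
  #9 pop 0: in={0,1,2,4} → {0,1,2,3,4} (no change)
  #10 pop 1: in={0,1,2,3,4} → {0,1,2,4} (no change)

Fixpoint:
  val[0] = {0,1,2,3,4}
  val[1] = {0,1,2,4}
  val[2] = {0,2,3,4}
  val[3] = {1,3,4}
  val[4] = {0,1,2,3,4}
  val[5] = {1,3,4}
  val[6] = {0,1,2,3,4}
  val[7] = {0,2,3,4}

{0,1,2,3,4}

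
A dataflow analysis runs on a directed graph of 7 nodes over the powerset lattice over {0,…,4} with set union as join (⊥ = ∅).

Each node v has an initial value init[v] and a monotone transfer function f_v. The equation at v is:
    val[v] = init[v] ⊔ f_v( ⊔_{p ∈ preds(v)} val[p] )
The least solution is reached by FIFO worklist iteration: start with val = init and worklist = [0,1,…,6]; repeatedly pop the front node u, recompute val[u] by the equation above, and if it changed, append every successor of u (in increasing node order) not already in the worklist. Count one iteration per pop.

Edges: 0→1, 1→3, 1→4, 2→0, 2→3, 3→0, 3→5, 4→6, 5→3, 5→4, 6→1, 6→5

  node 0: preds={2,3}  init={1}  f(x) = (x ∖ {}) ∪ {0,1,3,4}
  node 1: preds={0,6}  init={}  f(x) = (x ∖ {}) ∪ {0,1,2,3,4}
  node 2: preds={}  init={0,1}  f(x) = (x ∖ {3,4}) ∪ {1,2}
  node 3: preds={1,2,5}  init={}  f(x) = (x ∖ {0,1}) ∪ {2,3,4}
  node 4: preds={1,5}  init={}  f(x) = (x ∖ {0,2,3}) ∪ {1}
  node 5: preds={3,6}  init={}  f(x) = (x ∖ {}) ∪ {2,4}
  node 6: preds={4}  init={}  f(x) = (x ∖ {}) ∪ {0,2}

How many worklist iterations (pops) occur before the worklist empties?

Worklist (14 pops):
  #1 pop 0: in={0,1} → {0,1,3,4} (was {1}); enqueue []
  #2 pop 1: in={0,1,3,4} → {0,1,2,3,4} (was {}); enqueue []
  #3 pop 2: in={} → {0,1,2} (was {0,1}); enqueue [0]
  #4 pop 3: in={0,1,2,3,4} → {2,3,4} (was {}); enqueue []
  #5 pop 4: in={0,1,2,3,4} → {1,4} (was {}); enqueue []
  #6 pop 5: in={2,3,4} → {2,3,4} (was {}); enqueue [3,4]
  #7 pop 6: in={1,4} → {0,1,2,4} (was {}); enqueue [1,5]
  #8 pop 0: in={0,1,2,3,4} → {0,1,2,3,4} (was {0,1,3,4}); enqueue []
  #9 pop 3: in={0,1,2,3,4} → {2,3,4} (no change)
  #10 pop 4: in={0,1,2,3,4} → {1,4} (no change)
  #11 pop 1: in={0,1,2,3,4} → {0,1,2,3,4} (no change)
  #12 pop 5: in={0,1,2,3,4} → {0,1,2,3,4} (was {2,3,4}); enqueue [3,4]
  #13 pop 3: in={0,1,2,3,4} → {2,3,4} (no change)
  #14 pop 4: in={0,1,2,3,4} → {1,4} (no change)

Fixpoint:
  val[0] = {0,1,2,3,4}
  val[1] = {0,1,2,3,4}
  val[2] = {0,1,2}
  val[3] = {2,3,4}
  val[4] = {1,4}
  val[5] = {0,1,2,3,4}
  val[6] = {0,1,2,4}

14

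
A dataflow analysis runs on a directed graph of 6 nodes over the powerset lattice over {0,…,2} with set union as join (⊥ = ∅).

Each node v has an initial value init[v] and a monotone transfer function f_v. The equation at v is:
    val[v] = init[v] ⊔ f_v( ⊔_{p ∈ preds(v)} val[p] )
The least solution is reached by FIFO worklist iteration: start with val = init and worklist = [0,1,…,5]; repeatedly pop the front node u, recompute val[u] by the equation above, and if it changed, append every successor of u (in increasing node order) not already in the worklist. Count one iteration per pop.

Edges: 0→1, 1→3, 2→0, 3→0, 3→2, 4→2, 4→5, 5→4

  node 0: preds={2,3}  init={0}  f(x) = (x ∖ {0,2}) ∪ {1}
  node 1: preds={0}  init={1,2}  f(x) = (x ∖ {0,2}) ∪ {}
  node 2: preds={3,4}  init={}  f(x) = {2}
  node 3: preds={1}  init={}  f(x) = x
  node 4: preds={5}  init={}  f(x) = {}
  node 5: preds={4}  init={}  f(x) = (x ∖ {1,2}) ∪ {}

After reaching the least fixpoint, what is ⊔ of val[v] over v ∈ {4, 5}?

{}

Trace (8 dequeues):
  [1] u=0 | in {} | out {0,1} | prev {0} | push {}
  [2] u=1 | in {0,1} | out {1,2} | ==
  [3] u=2 | in {} | out {2} | prev {} | push {0}
  [4] u=3 | in {1,2} | out {1,2} | prev {} | push {2}
  [5] u=4 | in {} | out {} | ==
  [6] u=5 | in {} | out {} | ==
  [7] u=0 | in {1,2} | out {0,1} | ==
  [8] u=2 | in {1,2} | out {2} | ==

Converged values:
  [0] {0,1}
  [1] {1,2}
  [2] {2}
  [3] {1,2}
  [4] {}
  [5] {}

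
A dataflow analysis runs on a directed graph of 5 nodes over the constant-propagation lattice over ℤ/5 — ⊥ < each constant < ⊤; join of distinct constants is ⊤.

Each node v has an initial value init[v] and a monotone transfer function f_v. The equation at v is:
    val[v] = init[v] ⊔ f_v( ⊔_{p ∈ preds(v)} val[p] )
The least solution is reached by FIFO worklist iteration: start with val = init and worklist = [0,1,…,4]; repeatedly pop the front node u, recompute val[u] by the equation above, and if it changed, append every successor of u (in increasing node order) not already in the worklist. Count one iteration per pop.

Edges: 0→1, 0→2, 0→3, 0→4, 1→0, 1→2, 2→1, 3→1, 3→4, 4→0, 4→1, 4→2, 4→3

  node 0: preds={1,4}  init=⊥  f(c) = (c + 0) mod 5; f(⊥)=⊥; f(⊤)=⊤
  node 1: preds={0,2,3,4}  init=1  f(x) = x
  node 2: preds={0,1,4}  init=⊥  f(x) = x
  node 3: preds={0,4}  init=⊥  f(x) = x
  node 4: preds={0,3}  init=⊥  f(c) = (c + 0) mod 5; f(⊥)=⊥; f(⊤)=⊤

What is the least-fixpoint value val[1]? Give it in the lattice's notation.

Worklist (9 pops):
  #1 pop 0: in=1 → 1 (was ⊥); enqueue []
  #2 pop 1: in=1 → 1 (no change)
  #3 pop 2: in=1 → 1 (was ⊥); enqueue [1]
  #4 pop 3: in=1 → 1 (was ⊥); enqueue []
  #5 pop 4: in=1 → 1 (was ⊥); enqueue [0,2,3]
  #6 pop 1: in=1 → 1 (no change)
  #7 pop 0: in=1 → 1 (no change)
  #8 pop 2: in=1 → 1 (no change)
  #9 pop 3: in=1 → 1 (no change)

Fixpoint:
  val[0] = 1
  val[1] = 1
  val[2] = 1
  val[3] = 1
  val[4] = 1

1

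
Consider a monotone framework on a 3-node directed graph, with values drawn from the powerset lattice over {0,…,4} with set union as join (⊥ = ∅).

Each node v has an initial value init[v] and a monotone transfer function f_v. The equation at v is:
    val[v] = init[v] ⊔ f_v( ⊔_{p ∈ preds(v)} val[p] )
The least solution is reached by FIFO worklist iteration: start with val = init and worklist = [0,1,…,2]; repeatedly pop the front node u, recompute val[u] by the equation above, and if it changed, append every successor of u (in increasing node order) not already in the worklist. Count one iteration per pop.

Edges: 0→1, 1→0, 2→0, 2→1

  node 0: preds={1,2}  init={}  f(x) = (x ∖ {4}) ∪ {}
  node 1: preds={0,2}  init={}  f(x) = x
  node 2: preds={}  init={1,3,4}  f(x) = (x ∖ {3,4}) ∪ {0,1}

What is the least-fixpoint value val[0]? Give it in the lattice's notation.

Trace (6 dequeues):
  [1] u=0 | in {1,3,4} | out {1,3} | prev {} | push {}
  [2] u=1 | in {1,3,4} | out {1,3,4} | prev {} | push {0}
  [3] u=2 | in {} | out {0,1,3,4} | prev {1,3,4} | push {1}
  [4] u=0 | in {0,1,3,4} | out {0,1,3} | prev {1,3} | push {}
  [5] u=1 | in {0,1,3,4} | out {0,1,3,4} | prev {1,3,4} | push {0}
  [6] u=0 | in {0,1,3,4} | out {0,1,3} | ==

Converged values:
  [0] {0,1,3}
  [1] {0,1,3,4}
  [2] {0,1,3,4}

{0,1,3}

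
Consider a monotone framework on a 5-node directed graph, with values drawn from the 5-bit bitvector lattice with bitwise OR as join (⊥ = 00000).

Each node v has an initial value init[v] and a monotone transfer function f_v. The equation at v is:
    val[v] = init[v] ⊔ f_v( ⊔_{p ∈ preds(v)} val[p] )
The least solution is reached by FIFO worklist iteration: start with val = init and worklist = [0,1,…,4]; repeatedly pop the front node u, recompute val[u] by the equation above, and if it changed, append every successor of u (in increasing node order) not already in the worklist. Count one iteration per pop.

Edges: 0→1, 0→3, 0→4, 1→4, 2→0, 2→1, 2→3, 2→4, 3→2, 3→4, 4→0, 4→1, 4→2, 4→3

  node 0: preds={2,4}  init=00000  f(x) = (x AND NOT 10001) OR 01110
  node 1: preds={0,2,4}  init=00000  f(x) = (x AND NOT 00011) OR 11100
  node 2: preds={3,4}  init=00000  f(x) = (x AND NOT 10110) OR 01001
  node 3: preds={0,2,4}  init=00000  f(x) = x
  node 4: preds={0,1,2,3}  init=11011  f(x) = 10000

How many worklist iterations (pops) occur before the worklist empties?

8

Iteration log — 8 steps:
  step 1. node 0  ⊔preds=11011  new=01110  old=00000  +wl: 
  step 2. node 1  ⊔preds=11111  new=11100  old=00000  +wl: 
  step 3. node 2  ⊔preds=11011  new=01001  old=00000  +wl: 0,1
  step 4. node 3  ⊔preds=11111  new=11111  old=00000  +wl: 2
  step 5. node 4  ⊔preds=11111  new=11011  stable
  step 6. node 0  ⊔preds=11011  new=01110  stable
  step 7. node 1  ⊔preds=11111  new=11100  stable
  step 8. node 2  ⊔preds=11111  new=01001  stable

Least fixpoint reached:
  node 0: 01110
  node 1: 11100
  node 2: 01001
  node 3: 11111
  node 4: 11011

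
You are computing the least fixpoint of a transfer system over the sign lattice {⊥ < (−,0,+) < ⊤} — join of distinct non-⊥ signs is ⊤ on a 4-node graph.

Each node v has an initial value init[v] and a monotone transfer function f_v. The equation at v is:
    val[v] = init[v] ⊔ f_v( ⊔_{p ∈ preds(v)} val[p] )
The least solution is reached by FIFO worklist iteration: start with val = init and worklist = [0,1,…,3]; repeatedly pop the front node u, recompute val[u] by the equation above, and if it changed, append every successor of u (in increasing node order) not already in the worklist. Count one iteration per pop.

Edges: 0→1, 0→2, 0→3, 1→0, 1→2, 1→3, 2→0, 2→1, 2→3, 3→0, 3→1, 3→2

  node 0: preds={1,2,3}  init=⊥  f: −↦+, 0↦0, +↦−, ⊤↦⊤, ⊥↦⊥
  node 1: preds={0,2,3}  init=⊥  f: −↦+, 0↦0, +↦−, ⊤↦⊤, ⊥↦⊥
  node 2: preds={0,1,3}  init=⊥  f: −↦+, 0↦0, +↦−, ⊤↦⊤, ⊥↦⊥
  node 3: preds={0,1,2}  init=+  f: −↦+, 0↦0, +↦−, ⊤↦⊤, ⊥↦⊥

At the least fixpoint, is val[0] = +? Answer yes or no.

Trace (8 dequeues):
  [1] u=0 | in + | out − | prev ⊥ | push {}
  [2] u=1 | in ⊤ | out ⊤ | prev ⊥ | push {0}
  [3] u=2 | in ⊤ | out ⊤ | prev ⊥ | push {1}
  [4] u=3 | in ⊤ | out ⊤ | prev + | push {2}
  [5] u=0 | in ⊤ | out ⊤ | prev − | push {3}
  [6] u=1 | in ⊤ | out ⊤ | ==
  [7] u=2 | in ⊤ | out ⊤ | ==
  [8] u=3 | in ⊤ | out ⊤ | ==

Converged values:
  [0] ⊤
  [1] ⊤
  [2] ⊤
  [3] ⊤

no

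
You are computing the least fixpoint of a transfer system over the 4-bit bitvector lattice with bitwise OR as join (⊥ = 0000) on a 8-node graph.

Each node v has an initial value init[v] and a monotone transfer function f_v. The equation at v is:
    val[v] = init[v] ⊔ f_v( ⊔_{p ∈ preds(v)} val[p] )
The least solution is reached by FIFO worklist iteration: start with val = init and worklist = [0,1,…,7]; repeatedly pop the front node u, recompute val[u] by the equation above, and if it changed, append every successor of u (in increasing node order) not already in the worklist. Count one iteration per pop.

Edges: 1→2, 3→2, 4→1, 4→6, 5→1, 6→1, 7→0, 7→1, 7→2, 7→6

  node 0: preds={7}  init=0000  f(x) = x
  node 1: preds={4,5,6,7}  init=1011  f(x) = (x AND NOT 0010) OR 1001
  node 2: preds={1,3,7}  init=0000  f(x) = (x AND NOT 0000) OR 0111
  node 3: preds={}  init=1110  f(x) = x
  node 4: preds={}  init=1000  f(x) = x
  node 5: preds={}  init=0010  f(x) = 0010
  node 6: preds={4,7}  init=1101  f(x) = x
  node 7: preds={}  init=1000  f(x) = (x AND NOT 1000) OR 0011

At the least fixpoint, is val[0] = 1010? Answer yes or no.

no

Trace (13 dequeues):
  [1] u=0 | in 1000 | out 1000 | prev 0000 | push {}
  [2] u=1 | in 1111 | out 1111 | prev 1011 | push {}
  [3] u=2 | in 1111 | out 1111 | prev 0000 | push {}
  [4] u=3 | in 0000 | out 1110 | ==
  [5] u=4 | in 0000 | out 1000 | ==
  [6] u=5 | in 0000 | out 0010 | ==
  [7] u=6 | in 1000 | out 1101 | ==
  [8] u=7 | in 0000 | out 1011 | prev 1000 | push {0,1,2,6}
  [9] u=0 | in 1011 | out 1011 | prev 1000 | push {}
  [10] u=1 | in 1111 | out 1111 | ==
  [11] u=2 | in 1111 | out 1111 | ==
  [12] u=6 | in 1011 | out 1111 | prev 1101 | push {1}
  [13] u=1 | in 1111 | out 1111 | ==

Converged values:
  [0] 1011
  [1] 1111
  [2] 1111
  [3] 1110
  [4] 1000
  [5] 0010
  [6] 1111
  [7] 1011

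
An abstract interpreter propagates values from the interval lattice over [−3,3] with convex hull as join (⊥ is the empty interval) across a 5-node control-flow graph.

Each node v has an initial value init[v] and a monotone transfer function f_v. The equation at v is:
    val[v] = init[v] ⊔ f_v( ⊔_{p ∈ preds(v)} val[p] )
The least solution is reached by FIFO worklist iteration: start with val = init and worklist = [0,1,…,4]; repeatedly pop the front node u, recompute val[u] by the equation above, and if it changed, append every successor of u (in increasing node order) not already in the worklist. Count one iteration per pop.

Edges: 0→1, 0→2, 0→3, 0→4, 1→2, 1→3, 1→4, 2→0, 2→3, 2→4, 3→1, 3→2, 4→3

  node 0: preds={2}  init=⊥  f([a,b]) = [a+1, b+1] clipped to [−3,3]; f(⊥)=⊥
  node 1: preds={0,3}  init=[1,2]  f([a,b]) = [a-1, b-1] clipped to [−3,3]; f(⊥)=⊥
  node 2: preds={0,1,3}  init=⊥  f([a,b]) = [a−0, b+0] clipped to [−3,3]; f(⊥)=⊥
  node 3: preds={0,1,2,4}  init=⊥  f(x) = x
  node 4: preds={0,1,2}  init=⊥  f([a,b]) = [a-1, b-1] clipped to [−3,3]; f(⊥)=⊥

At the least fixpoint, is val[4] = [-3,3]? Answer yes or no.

no

Worklist (30 pops):
  #1 pop 0: in=⊥ → ⊥ (no change)
  #2 pop 1: in=⊥ → [1,2] (no change)
  #3 pop 2: in=[1,2] → [1,2] (was ⊥); enqueue [0]
  #4 pop 3: in=[1,2] → [1,2] (was ⊥); enqueue [1,2]
  #5 pop 4: in=[1,2] → [0,1] (was ⊥); enqueue [3]
  #6 pop 0: in=[1,2] → [2,3] (was ⊥); enqueue [4]
  #7 pop 1: in=[1,3] → [0,2] (was [1,2]); enqueue []
  #8 pop 2: in=[0,3] → [0,3] (was [1,2]); enqueue [0]
  #9 pop 3: in=[0,3] → [0,3] (was [1,2]); enqueue [1,2]
  #10 pop 4: in=[0,3] → [-1,2] (was [0,1]); enqueue [3]
  #11 pop 0: in=[0,3] → [1,3] (was [2,3]); enqueue [4]
  #12 pop 1: in=[0,3] → [-1,2] (was [0,2]); enqueue []
  #13 pop 2: in=[-1,3] → [-1,3] (was [0,3]); enqueue [0]
  #14 pop 3: in=[-1,3] → [-1,3] (was [0,3]); enqueue [1,2]
  #15 pop 4: in=[-1,3] → [-2,2] (was [-1,2]); enqueue [3]
  #16 pop 0: in=[-1,3] → [0,3] (was [1,3]); enqueue [4]
  #17 pop 1: in=[-1,3] → [-2,2] (was [-1,2]); enqueue []
  #18 pop 2: in=[-2,3] → [-2,3] (was [-1,3]); enqueue [0]
  #19 pop 3: in=[-2,3] → [-2,3] (was [-1,3]); enqueue [1,2]
  #20 pop 4: in=[-2,3] → [-3,2] (was [-2,2]); enqueue [3]
  #21 pop 0: in=[-2,3] → [-1,3] (was [0,3]); enqueue [4]
  #22 pop 1: in=[-2,3] → [-3,2] (was [-2,2]); enqueue []
  #23 pop 2: in=[-3,3] → [-3,3] (was [-2,3]); enqueue [0]
  #24 pop 3: in=[-3,3] → [-3,3] (was [-2,3]); enqueue [1,2]
  #25 pop 4: in=[-3,3] → [-3,2] (no change)
  #26 pop 0: in=[-3,3] → [-2,3] (was [-1,3]); enqueue [3,4]
  #27 pop 1: in=[-3,3] → [-3,2] (no change)
  #28 pop 2: in=[-3,3] → [-3,3] (no change)
  #29 pop 3: in=[-3,3] → [-3,3] (no change)
  #30 pop 4: in=[-3,3] → [-3,2] (no change)

Fixpoint:
  val[0] = [-2,3]
  val[1] = [-3,2]
  val[2] = [-3,3]
  val[3] = [-3,3]
  val[4] = [-3,2]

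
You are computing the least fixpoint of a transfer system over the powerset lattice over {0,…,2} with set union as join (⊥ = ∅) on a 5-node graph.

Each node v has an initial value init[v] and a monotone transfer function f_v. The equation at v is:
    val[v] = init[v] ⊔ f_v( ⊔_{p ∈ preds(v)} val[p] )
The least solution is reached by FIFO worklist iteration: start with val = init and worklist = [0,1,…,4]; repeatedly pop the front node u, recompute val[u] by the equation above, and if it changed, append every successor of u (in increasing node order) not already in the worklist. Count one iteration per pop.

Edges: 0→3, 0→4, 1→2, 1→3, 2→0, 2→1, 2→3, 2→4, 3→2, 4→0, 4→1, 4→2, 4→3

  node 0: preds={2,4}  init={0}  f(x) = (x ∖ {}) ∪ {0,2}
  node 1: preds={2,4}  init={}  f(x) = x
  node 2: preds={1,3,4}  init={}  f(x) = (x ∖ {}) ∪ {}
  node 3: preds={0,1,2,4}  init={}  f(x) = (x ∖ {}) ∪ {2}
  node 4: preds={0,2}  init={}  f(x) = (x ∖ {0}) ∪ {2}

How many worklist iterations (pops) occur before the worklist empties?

11

Worklist (11 pops):
  #1 pop 0: in={} → {0,2} (was {0}); enqueue []
  #2 pop 1: in={} → {} (no change)
  #3 pop 2: in={} → {} (no change)
  #4 pop 3: in={0,2} → {0,2} (was {}); enqueue [2]
  #5 pop 4: in={0,2} → {2} (was {}); enqueue [0,1,3]
  #6 pop 2: in={0,2} → {0,2} (was {}); enqueue [4]
  #7 pop 0: in={0,2} → {0,2} (no change)
  #8 pop 1: in={0,2} → {0,2} (was {}); enqueue [2]
  #9 pop 3: in={0,2} → {0,2} (no change)
  #10 pop 4: in={0,2} → {2} (no change)
  #11 pop 2: in={0,2} → {0,2} (no change)

Fixpoint:
  val[0] = {0,2}
  val[1] = {0,2}
  val[2] = {0,2}
  val[3] = {0,2}
  val[4] = {2}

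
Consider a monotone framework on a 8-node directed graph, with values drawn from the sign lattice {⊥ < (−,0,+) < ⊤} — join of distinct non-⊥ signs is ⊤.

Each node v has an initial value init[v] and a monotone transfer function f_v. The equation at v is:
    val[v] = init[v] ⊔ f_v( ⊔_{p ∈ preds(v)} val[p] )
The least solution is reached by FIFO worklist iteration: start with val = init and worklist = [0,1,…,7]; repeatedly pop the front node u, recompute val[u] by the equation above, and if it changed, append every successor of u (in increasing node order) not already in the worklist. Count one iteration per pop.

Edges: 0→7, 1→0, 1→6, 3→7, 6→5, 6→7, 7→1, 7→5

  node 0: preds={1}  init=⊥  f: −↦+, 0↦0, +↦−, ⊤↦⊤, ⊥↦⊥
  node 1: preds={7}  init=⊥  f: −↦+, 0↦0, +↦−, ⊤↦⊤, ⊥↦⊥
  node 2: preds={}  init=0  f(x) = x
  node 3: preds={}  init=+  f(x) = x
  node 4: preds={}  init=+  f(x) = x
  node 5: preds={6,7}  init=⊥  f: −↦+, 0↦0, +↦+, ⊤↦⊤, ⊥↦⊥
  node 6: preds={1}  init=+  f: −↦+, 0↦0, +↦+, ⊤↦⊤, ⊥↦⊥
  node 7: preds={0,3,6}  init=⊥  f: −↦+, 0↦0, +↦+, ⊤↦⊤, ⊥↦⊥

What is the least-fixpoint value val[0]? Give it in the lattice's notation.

+

Iteration log — 13 steps:
  step 1. node 0  ⊔preds=⊥  new=⊥  stable
  step 2. node 1  ⊔preds=⊥  new=⊥  stable
  step 3. node 2  ⊔preds=⊥  new=0  stable
  step 4. node 3  ⊔preds=⊥  new=+  stable
  step 5. node 4  ⊔preds=⊥  new=+  stable
  step 6. node 5  ⊔preds=+  new=+  old=⊥  +wl: 
  step 7. node 6  ⊔preds=⊥  new=+  stable
  step 8. node 7  ⊔preds=+  new=+  old=⊥  +wl: 1,5
  step 9. node 1  ⊔preds=+  new=−  old=⊥  +wl: 0,6
  step 10. node 5  ⊔preds=+  new=+  stable
  step 11. node 0  ⊔preds=−  new=+  old=⊥  +wl: 7
  step 12. node 6  ⊔preds=−  new=+  stable
  step 13. node 7  ⊔preds=+  new=+  stable

Least fixpoint reached:
  node 0: +
  node 1: −
  node 2: 0
  node 3: +
  node 4: +
  node 5: +
  node 6: +
  node 7: +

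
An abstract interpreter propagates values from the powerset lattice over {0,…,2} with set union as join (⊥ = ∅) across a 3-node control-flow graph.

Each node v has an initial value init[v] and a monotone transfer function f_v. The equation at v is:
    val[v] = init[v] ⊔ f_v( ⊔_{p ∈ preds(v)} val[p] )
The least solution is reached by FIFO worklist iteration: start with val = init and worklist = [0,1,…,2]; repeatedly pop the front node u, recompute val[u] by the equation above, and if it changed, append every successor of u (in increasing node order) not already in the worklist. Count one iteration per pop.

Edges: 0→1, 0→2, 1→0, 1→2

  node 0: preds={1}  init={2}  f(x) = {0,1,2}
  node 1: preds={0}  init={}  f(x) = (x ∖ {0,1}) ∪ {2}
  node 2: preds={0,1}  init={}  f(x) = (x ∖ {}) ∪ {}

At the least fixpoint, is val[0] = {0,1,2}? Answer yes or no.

Trace (4 dequeues):
  [1] u=0 | in {} | out {0,1,2} | prev {2} | push {}
  [2] u=1 | in {0,1,2} | out {2} | prev {} | push {0}
  [3] u=2 | in {0,1,2} | out {0,1,2} | prev {} | push {}
  [4] u=0 | in {2} | out {0,1,2} | ==

Converged values:
  [0] {0,1,2}
  [1] {2}
  [2] {0,1,2}

yes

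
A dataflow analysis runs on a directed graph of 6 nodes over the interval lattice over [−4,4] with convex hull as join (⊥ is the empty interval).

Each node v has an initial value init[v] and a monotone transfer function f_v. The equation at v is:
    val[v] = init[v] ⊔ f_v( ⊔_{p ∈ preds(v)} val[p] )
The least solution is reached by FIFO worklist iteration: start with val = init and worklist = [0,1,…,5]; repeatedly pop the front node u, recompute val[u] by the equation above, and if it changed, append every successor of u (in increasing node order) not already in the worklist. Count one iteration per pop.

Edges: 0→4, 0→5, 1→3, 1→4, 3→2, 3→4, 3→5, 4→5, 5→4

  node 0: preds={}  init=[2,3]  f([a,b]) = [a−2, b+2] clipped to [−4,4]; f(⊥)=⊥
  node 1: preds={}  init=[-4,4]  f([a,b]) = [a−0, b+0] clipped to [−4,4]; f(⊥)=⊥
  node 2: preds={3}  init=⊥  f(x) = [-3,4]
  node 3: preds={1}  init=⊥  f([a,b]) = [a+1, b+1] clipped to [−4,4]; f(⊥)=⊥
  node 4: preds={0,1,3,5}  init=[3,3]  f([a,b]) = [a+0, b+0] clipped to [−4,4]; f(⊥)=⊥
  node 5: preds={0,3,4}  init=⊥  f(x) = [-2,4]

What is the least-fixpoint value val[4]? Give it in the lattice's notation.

[-4,4]

Trace (8 dequeues):
  [1] u=0 | in ⊥ | out [2,3] | ==
  [2] u=1 | in ⊥ | out [-4,4] | ==
  [3] u=2 | in ⊥ | out [-3,4] | prev ⊥ | push {}
  [4] u=3 | in [-4,4] | out [-3,4] | prev ⊥ | push {2}
  [5] u=4 | in [-4,4] | out [-4,4] | prev [3,3] | push {}
  [6] u=5 | in [-4,4] | out [-2,4] | prev ⊥ | push {4}
  [7] u=2 | in [-3,4] | out [-3,4] | ==
  [8] u=4 | in [-4,4] | out [-4,4] | ==

Converged values:
  [0] [2,3]
  [1] [-4,4]
  [2] [-3,4]
  [3] [-3,4]
  [4] [-4,4]
  [5] [-2,4]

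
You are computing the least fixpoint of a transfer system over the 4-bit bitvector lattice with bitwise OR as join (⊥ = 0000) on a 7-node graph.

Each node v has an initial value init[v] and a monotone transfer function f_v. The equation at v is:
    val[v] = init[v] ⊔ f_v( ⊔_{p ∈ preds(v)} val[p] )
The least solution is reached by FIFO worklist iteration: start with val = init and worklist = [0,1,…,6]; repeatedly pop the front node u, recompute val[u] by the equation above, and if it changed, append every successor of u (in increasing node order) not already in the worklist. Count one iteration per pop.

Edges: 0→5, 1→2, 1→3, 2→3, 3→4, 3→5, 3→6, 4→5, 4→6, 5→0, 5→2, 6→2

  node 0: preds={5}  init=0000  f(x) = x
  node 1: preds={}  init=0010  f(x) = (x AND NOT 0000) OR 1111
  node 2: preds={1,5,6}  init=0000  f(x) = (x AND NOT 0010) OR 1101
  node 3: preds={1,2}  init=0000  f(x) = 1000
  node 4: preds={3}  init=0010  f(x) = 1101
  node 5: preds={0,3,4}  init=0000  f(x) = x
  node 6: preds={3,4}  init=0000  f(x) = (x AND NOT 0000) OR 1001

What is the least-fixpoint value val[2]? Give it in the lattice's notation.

Iteration log — 10 steps:
  step 1. node 0  ⊔preds=0000  new=0000  stable
  step 2. node 1  ⊔preds=0000  new=1111  old=0010  +wl: 
  step 3. node 2  ⊔preds=1111  new=1101  old=0000  +wl: 
  step 4. node 3  ⊔preds=1111  new=1000  old=0000  +wl: 
  step 5. node 4  ⊔preds=1000  new=1111  old=0010  +wl: 
  step 6. node 5  ⊔preds=1111  new=1111  old=0000  +wl: 0,2
  step 7. node 6  ⊔preds=1111  new=1111  old=0000  +wl: 
  step 8. node 0  ⊔preds=1111  new=1111  old=0000  +wl: 5
  step 9. node 2  ⊔preds=1111  new=1101  stable
  step 10. node 5  ⊔preds=1111  new=1111  stable

Least fixpoint reached:
  node 0: 1111
  node 1: 1111
  node 2: 1101
  node 3: 1000
  node 4: 1111
  node 5: 1111
  node 6: 1111

1101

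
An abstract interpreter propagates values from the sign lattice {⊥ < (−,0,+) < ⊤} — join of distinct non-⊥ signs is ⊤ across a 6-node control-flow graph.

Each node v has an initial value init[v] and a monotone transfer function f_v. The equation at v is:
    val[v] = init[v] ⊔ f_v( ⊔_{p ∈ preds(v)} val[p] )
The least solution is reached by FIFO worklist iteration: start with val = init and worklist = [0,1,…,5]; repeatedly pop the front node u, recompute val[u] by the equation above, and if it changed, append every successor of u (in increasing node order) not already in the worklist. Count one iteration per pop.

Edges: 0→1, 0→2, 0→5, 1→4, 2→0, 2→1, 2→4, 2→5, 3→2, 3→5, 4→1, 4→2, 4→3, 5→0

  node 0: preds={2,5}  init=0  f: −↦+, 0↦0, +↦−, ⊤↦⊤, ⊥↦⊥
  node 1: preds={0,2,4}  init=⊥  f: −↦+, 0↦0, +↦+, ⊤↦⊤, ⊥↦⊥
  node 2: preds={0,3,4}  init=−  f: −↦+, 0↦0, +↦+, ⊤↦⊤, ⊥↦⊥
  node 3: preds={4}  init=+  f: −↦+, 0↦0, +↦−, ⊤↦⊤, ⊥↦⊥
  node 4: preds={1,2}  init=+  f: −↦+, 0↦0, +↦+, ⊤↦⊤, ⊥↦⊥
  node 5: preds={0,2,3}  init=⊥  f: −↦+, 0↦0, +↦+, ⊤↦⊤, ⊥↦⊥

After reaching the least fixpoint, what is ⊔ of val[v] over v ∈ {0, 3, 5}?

Worklist (10 pops):
  #1 pop 0: in=− → ⊤ (was 0); enqueue []
  #2 pop 1: in=⊤ → ⊤ (was ⊥); enqueue []
  #3 pop 2: in=⊤ → ⊤ (was −); enqueue [0,1]
  #4 pop 3: in=+ → ⊤ (was +); enqueue [2]
  #5 pop 4: in=⊤ → ⊤ (was +); enqueue [3]
  #6 pop 5: in=⊤ → ⊤ (was ⊥); enqueue []
  #7 pop 0: in=⊤ → ⊤ (no change)
  #8 pop 1: in=⊤ → ⊤ (no change)
  #9 pop 2: in=⊤ → ⊤ (no change)
  #10 pop 3: in=⊤ → ⊤ (no change)

Fixpoint:
  val[0] = ⊤
  val[1] = ⊤
  val[2] = ⊤
  val[3] = ⊤
  val[4] = ⊤
  val[5] = ⊤

⊤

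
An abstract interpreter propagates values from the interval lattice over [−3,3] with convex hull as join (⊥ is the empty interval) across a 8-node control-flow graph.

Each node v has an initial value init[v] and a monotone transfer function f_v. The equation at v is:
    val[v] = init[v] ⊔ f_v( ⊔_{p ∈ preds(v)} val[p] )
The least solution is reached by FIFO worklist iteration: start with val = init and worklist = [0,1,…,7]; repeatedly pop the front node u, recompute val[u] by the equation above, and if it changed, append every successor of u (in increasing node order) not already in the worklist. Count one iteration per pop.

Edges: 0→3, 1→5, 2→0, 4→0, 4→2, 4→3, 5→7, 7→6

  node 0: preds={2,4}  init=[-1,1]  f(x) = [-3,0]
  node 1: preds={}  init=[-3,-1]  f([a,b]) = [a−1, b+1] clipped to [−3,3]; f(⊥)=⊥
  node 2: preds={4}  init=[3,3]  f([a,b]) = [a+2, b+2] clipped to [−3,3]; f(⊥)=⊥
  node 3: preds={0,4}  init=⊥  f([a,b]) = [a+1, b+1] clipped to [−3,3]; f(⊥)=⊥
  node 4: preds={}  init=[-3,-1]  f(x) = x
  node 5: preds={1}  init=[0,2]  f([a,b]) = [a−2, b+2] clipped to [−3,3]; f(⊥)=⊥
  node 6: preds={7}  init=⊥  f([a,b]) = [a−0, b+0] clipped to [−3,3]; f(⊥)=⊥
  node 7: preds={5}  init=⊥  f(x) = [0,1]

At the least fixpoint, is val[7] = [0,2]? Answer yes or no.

no

Trace (10 dequeues):
  [1] u=0 | in [-3,3] | out [-3,1] | prev [-1,1] | push {}
  [2] u=1 | in ⊥ | out [-3,-1] | ==
  [3] u=2 | in [-3,-1] | out [-1,3] | prev [3,3] | push {0}
  [4] u=3 | in [-3,1] | out [-2,2] | prev ⊥ | push {}
  [5] u=4 | in ⊥ | out [-3,-1] | ==
  [6] u=5 | in [-3,-1] | out [-3,2] | prev [0,2] | push {}
  [7] u=6 | in ⊥ | out ⊥ | ==
  [8] u=7 | in [-3,2] | out [0,1] | prev ⊥ | push {6}
  [9] u=0 | in [-3,3] | out [-3,1] | ==
  [10] u=6 | in [0,1] | out [0,1] | prev ⊥ | push {}

Converged values:
  [0] [-3,1]
  [1] [-3,-1]
  [2] [-1,3]
  [3] [-2,2]
  [4] [-3,-1]
  [5] [-3,2]
  [6] [0,1]
  [7] [0,1]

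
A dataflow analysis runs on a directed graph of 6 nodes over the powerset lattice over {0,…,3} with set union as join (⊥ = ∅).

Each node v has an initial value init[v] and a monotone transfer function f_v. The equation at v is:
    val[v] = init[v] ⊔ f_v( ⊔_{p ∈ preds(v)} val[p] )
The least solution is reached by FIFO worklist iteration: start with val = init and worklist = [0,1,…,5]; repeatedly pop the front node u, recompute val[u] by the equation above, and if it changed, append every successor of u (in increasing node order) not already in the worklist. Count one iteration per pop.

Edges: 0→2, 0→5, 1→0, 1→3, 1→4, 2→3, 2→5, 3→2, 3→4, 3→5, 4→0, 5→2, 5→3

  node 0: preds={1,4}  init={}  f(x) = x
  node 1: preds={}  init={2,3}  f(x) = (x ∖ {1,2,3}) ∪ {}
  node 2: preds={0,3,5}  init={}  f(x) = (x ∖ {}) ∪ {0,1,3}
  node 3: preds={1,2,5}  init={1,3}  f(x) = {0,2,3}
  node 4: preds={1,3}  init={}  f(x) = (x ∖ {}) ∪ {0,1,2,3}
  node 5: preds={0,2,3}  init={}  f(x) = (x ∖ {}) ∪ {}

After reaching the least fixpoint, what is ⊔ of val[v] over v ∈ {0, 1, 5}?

Iteration log — 11 steps:
  step 1. node 0  ⊔preds={2,3}  new={2,3}  old={}  +wl: 
  step 2. node 1  ⊔preds={}  new={2,3}  stable
  step 3. node 2  ⊔preds={1,2,3}  new={0,1,2,3}  old={}  +wl: 
  step 4. node 3  ⊔preds={0,1,2,3}  new={0,1,2,3}  old={1,3}  +wl: 2
  step 5. node 4  ⊔preds={0,1,2,3}  new={0,1,2,3}  old={}  +wl: 0
  step 6. node 5  ⊔preds={0,1,2,3}  new={0,1,2,3}  old={}  +wl: 3
  step 7. node 2  ⊔preds={0,1,2,3}  new={0,1,2,3}  stable
  step 8. node 0  ⊔preds={0,1,2,3}  new={0,1,2,3}  old={2,3}  +wl: 2,5
  step 9. node 3  ⊔preds={0,1,2,3}  new={0,1,2,3}  stable
  step 10. node 2  ⊔preds={0,1,2,3}  new={0,1,2,3}  stable
  step 11. node 5  ⊔preds={0,1,2,3}  new={0,1,2,3}  stable

Least fixpoint reached:
  node 0: {0,1,2,3}
  node 1: {2,3}
  node 2: {0,1,2,3}
  node 3: {0,1,2,3}
  node 4: {0,1,2,3}
  node 5: {0,1,2,3}

{0,1,2,3}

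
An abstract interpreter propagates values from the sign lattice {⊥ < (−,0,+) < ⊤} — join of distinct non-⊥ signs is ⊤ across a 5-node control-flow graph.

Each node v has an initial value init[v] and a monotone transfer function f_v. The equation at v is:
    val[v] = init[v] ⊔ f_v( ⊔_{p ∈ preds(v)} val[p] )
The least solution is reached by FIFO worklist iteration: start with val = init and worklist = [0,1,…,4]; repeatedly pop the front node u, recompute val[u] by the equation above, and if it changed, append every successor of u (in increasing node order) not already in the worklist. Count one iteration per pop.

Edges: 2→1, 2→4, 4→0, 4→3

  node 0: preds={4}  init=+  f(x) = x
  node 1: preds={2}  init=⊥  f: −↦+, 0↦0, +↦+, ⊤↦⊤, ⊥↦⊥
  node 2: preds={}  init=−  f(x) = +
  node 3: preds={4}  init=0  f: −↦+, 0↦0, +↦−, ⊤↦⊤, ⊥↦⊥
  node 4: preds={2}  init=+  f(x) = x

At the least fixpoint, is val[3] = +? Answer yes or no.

no

Worklist (8 pops):
  #1 pop 0: in=+ → + (no change)
  #2 pop 1: in=− → + (was ⊥); enqueue []
  #3 pop 2: in=⊥ → ⊤ (was −); enqueue [1]
  #4 pop 3: in=+ → ⊤ (was 0); enqueue []
  #5 pop 4: in=⊤ → ⊤ (was +); enqueue [0,3]
  #6 pop 1: in=⊤ → ⊤ (was +); enqueue []
  #7 pop 0: in=⊤ → ⊤ (was +); enqueue []
  #8 pop 3: in=⊤ → ⊤ (no change)

Fixpoint:
  val[0] = ⊤
  val[1] = ⊤
  val[2] = ⊤
  val[3] = ⊤
  val[4] = ⊤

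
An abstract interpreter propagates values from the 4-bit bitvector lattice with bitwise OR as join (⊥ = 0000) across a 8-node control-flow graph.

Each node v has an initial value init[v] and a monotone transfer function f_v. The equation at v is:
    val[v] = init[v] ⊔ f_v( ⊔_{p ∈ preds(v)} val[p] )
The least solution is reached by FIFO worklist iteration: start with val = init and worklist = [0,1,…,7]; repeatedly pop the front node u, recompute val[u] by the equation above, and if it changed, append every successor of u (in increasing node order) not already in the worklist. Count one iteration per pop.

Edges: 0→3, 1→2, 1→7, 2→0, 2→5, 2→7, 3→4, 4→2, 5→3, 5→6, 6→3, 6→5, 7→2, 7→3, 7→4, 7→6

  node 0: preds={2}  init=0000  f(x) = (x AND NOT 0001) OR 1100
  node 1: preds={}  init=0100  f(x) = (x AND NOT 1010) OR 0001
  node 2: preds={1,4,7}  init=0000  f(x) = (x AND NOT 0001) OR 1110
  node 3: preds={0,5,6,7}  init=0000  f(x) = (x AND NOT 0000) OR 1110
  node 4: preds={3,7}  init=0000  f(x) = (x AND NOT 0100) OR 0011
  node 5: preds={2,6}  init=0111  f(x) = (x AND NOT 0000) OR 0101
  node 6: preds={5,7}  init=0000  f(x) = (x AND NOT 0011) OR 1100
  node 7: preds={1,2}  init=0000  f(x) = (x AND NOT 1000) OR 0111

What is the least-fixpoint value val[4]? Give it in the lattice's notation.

1011

Trace (14 dequeues):
  [1] u=0 | in 0000 | out 1100 | prev 0000 | push {}
  [2] u=1 | in 0000 | out 0101 | prev 0100 | push {}
  [3] u=2 | in 0101 | out 1110 | prev 0000 | push {0}
  [4] u=3 | in 1111 | out 1111 | prev 0000 | push {}
  [5] u=4 | in 1111 | out 1011 | prev 0000 | push {2}
  [6] u=5 | in 1110 | out 1111 | prev 0111 | push {3}
  [7] u=6 | in 1111 | out 1100 | prev 0000 | push {5}
  [8] u=7 | in 1111 | out 0111 | prev 0000 | push {4,6}
  [9] u=0 | in 1110 | out 1110 | prev 1100 | push {}
  [10] u=2 | in 1111 | out 1110 | ==
  [11] u=3 | in 1111 | out 1111 | ==
  [12] u=5 | in 1110 | out 1111 | ==
  [13] u=4 | in 1111 | out 1011 | ==
  [14] u=6 | in 1111 | out 1100 | ==

Converged values:
  [0] 1110
  [1] 0101
  [2] 1110
  [3] 1111
  [4] 1011
  [5] 1111
  [6] 1100
  [7] 0111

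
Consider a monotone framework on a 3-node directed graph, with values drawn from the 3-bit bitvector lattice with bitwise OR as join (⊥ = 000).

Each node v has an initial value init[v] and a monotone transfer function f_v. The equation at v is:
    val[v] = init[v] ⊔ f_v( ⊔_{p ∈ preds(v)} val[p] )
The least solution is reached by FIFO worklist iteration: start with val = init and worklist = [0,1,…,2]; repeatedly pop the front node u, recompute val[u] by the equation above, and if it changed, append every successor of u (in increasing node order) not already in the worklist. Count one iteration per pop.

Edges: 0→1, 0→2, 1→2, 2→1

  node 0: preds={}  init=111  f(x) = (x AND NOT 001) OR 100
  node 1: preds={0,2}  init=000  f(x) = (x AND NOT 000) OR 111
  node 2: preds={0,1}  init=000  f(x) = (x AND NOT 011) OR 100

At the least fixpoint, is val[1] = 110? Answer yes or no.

Worklist (4 pops):
  #1 pop 0: in=000 → 111 (no change)
  #2 pop 1: in=111 → 111 (was 000); enqueue []
  #3 pop 2: in=111 → 100 (was 000); enqueue [1]
  #4 pop 1: in=111 → 111 (no change)

Fixpoint:
  val[0] = 111
  val[1] = 111
  val[2] = 100

no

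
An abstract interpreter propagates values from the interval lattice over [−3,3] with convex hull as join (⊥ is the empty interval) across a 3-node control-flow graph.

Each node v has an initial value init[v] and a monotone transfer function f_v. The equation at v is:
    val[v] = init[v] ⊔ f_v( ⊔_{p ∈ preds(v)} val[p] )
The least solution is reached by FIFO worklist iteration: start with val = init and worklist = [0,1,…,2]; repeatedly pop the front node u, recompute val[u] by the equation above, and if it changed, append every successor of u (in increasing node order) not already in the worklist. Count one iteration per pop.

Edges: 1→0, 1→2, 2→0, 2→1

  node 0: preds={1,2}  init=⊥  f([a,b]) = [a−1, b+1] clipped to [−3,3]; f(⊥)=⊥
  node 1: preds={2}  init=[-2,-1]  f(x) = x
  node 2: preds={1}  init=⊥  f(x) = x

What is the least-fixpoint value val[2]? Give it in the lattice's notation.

[-2,-1]

Trace (5 dequeues):
  [1] u=0 | in [-2,-1] | out [-3,0] | prev ⊥ | push {}
  [2] u=1 | in ⊥ | out [-2,-1] | ==
  [3] u=2 | in [-2,-1] | out [-2,-1] | prev ⊥ | push {0,1}
  [4] u=0 | in [-2,-1] | out [-3,0] | ==
  [5] u=1 | in [-2,-1] | out [-2,-1] | ==

Converged values:
  [0] [-3,0]
  [1] [-2,-1]
  [2] [-2,-1]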